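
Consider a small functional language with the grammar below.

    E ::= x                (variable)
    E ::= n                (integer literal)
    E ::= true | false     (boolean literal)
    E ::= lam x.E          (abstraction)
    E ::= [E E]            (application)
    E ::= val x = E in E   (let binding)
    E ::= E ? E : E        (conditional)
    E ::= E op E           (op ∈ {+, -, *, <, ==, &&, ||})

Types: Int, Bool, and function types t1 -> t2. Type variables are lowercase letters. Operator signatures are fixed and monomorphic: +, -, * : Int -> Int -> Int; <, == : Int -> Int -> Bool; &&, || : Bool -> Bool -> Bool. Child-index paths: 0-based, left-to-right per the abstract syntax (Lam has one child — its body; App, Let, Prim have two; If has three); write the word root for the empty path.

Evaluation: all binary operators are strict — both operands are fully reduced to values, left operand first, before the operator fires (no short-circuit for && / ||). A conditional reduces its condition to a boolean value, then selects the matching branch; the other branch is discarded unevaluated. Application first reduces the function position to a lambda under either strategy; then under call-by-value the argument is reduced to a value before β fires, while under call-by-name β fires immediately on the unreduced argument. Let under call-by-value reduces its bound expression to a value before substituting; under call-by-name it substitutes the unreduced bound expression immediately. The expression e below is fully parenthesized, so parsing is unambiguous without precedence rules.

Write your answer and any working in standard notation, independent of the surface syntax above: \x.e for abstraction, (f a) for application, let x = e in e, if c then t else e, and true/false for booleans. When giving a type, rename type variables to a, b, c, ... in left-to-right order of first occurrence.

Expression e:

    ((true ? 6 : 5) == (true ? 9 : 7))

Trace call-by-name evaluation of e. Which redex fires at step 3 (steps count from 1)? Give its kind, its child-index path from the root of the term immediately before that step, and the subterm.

Derivation:
step 0: ((if true then 6 else 5) == (if true then 9 else 7))
step 1: [if@0] (6 == (if true then 9 else 7))
step 2: [if@1] (6 == 9)
step 3: [delta@root] false

Answer: delta at root : (6 == 9)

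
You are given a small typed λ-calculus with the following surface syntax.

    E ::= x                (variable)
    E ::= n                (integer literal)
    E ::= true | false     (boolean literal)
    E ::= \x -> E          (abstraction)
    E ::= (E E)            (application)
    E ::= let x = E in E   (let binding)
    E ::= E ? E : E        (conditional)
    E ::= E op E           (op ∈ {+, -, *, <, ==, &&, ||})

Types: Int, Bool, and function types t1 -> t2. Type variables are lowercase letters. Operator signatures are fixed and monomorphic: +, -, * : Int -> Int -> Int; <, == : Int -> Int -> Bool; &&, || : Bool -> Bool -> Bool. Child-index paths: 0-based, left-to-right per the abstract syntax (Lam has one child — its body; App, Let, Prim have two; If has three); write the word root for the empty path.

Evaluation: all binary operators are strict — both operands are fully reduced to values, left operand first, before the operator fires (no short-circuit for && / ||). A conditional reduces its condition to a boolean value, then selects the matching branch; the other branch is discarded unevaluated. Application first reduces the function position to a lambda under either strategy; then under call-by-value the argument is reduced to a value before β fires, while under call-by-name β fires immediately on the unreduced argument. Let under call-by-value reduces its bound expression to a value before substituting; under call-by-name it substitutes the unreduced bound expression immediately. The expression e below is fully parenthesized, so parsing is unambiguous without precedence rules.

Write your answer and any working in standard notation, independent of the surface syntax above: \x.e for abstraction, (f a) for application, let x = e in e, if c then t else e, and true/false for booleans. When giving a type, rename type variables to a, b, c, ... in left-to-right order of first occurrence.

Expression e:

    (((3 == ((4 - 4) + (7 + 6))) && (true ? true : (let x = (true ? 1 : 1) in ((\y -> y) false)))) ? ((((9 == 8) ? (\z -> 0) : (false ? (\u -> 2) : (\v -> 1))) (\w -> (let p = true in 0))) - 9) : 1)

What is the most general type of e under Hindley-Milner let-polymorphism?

Answer: Int

Working:
  unify Int ~ Int
  unify Int ~ Int
  unify Int ~ Int
  unify Int ~ Int
  unify Int ~ Int
  unify Int ~ Int
  unify Int ~ Int
  unify Int ~ Int
  unify Bool ~ Bool
  unify Bool ~ Bool
  unify Bool ~ Bool
  unify Int ~ Int
let x : Int
y : a
\y._ : a -> a
  unify a -> a ~ Bool -> b
  unify a ~ Bool
  unify Bool ~ b
_ _ : Bool
  unify Bool ~ Bool
  unify Bool ~ Bool
  unify Bool ~ Bool
  unify Int ~ Int
  unify Int ~ Int
  unify Bool ~ Bool
\z._ : c -> Int
  unify Bool ~ Bool
\u._ : d -> Int
\v._ : e -> Int
  unify d -> Int ~ e -> Int
  unify d ~ e
  unify Int ~ Int
  unify c -> Int ~ e -> Int
  unify c ~ e
  unify Int ~ Int
let p : Bool
\w._ : f -> Int
  unify e -> Int ~ (f -> Int) -> g
  unify e ~ f -> Int
  unify Int ~ g
_ _ : Int
  unify Int ~ Int
  unify Int ~ Int
  unify Int ~ Int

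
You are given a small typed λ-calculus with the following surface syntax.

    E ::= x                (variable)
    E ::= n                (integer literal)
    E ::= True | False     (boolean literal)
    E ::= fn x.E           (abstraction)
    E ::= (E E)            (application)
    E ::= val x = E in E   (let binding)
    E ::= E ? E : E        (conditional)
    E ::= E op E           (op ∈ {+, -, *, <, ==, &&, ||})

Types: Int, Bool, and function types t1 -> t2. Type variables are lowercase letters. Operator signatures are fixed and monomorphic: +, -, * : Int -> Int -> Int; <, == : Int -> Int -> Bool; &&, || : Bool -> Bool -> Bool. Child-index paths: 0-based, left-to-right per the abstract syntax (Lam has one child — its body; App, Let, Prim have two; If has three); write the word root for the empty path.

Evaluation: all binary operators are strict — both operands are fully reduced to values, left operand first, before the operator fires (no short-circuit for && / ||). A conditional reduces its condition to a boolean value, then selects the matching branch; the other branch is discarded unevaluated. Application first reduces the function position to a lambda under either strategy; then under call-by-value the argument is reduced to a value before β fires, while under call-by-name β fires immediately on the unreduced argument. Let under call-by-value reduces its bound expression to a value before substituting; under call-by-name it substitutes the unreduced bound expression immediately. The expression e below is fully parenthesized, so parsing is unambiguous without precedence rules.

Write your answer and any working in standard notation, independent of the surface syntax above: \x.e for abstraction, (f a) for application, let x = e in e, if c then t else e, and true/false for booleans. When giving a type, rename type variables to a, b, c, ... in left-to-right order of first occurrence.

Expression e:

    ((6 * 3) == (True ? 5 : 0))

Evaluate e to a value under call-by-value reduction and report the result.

Trace:
step 0: ((6 * 3) == (if true then 5 else 0))
step 1: [delta@0] (18 == (if true then 5 else 0))
step 2: [if@1] (18 == 5)
step 3: [delta@root] false

Answer: false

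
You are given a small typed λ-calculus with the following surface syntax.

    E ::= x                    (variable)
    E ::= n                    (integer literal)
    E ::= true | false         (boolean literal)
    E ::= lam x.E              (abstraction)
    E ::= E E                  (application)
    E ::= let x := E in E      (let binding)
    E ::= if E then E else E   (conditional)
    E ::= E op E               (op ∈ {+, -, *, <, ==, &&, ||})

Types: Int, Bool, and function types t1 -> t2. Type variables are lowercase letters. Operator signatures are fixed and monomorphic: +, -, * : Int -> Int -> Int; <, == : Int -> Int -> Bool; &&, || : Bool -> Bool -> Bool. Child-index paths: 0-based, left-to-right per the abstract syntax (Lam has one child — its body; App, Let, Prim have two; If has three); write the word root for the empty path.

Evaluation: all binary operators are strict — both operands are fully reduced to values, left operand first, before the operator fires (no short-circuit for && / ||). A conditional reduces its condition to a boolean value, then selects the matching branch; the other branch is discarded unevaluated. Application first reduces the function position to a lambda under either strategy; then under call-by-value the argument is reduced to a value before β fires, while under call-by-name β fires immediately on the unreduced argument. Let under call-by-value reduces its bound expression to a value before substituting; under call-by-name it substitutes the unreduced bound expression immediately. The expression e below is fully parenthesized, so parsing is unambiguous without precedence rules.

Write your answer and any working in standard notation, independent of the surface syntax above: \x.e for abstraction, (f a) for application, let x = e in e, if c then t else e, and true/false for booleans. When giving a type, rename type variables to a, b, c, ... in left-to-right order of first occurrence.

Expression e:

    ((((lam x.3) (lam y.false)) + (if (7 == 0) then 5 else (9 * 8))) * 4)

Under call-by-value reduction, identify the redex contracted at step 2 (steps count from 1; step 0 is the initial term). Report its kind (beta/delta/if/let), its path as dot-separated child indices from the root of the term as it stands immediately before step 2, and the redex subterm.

Trace:
step 0: ((((\x.3) (\y.false)) + (if (7 == 0) then 5 else (9 * 8))) * 4)
step 1: [beta@0.0] ((3 + (if (7 == 0) then 5 else (9 * 8))) * 4)
step 2: [delta@0.1.0] ((3 + (if false then 5 else (9 * 8))) * 4)

Answer: delta at 0.1.0 : (7 == 0)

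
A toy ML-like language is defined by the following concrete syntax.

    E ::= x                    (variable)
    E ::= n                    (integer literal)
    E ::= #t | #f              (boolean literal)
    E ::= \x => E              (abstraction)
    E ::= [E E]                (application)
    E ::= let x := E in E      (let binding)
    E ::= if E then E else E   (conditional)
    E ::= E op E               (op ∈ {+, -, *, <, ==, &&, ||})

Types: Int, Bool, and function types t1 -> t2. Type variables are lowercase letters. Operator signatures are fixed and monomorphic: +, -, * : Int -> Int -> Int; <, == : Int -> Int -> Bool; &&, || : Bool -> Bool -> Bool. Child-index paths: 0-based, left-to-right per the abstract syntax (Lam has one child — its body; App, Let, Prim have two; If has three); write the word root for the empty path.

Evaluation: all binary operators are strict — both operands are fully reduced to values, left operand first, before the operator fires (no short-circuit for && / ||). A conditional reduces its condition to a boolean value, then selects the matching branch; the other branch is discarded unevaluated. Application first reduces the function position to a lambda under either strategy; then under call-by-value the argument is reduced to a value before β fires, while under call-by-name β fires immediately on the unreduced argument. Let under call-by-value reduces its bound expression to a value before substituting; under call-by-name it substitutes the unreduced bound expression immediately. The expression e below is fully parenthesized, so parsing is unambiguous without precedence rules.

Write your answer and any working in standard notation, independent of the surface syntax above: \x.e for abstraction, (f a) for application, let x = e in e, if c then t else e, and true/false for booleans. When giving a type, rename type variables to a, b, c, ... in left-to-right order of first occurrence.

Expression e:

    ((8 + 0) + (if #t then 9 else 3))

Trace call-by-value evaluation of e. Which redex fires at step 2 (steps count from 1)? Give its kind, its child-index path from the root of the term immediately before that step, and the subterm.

Derivation:
step 0: ((8 + 0) + (if true then 9 else 3))
step 1: [delta@0] (8 + (if true then 9 else 3))
step 2: [if@1] (8 + 9)

Answer: if at 1 : (if true then 9 else 3)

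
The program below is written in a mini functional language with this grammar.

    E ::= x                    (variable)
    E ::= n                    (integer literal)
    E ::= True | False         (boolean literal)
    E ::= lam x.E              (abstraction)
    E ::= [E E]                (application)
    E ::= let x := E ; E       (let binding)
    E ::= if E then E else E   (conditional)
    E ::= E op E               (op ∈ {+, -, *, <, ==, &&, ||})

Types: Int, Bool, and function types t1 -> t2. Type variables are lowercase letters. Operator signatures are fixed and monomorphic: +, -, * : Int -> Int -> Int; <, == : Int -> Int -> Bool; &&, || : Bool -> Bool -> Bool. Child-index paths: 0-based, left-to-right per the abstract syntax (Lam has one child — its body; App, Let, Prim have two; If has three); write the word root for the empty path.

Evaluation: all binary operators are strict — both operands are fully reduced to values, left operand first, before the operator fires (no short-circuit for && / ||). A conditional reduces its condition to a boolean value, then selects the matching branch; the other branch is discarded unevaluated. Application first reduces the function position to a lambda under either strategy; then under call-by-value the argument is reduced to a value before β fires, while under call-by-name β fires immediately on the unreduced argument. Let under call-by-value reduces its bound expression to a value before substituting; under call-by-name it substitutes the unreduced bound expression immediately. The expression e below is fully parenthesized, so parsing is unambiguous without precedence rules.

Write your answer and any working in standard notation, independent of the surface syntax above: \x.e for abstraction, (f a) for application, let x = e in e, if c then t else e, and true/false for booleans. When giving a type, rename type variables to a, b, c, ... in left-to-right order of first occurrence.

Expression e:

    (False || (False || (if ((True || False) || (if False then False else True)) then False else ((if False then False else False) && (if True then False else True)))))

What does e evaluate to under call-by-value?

Derivation:
step 0: (false || (false || (if ((true || false) || (if false then false else true)) then false else ((if false then false else false) && (if true then false else true)))))
step 1: [delta@1.1.0.0] (false || (false || (if (true || (if false then false else true)) then false else ((if false then false else false) && (if true then false else true)))))
step 2: [if@1.1.0.1] (false || (false || (if (true || true) then false else ((if false then false else false) && (if true then false else true)))))
step 3: [delta@1.1.0] (false || (false || (if true then false else ((if false then false else false) && (if true then false else true)))))
step 4: [if@1.1] (false || (false || false))
step 5: [delta@1] (false || false)
step 6: [delta@root] false

Answer: false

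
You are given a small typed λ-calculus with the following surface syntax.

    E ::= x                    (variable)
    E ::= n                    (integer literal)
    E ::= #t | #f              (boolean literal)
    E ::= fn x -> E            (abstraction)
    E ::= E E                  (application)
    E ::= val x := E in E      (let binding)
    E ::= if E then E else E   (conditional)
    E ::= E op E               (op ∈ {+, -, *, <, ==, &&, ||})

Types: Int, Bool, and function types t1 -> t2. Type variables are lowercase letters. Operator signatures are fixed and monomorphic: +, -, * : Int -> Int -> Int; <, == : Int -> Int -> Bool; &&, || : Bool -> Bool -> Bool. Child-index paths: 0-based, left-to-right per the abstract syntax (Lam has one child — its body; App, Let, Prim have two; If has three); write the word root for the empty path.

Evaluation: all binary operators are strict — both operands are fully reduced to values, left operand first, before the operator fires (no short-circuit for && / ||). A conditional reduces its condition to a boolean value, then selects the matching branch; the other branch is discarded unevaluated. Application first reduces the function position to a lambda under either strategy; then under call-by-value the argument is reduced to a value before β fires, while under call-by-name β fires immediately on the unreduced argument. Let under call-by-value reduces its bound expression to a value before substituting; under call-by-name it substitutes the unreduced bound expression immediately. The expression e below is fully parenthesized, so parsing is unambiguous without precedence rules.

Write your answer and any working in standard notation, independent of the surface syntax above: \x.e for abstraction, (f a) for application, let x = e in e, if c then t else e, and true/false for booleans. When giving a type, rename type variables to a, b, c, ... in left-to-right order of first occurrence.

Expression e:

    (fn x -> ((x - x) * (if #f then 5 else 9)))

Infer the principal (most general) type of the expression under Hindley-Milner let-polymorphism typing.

Derivation:
x : a
  unify a ~ Int
x : Int
  unify Int ~ Int
  unify Int ~ Int
  unify Bool ~ Bool
  unify Int ~ Int
  unify Int ~ Int
\x._ : Int -> Int

Answer: Int -> Int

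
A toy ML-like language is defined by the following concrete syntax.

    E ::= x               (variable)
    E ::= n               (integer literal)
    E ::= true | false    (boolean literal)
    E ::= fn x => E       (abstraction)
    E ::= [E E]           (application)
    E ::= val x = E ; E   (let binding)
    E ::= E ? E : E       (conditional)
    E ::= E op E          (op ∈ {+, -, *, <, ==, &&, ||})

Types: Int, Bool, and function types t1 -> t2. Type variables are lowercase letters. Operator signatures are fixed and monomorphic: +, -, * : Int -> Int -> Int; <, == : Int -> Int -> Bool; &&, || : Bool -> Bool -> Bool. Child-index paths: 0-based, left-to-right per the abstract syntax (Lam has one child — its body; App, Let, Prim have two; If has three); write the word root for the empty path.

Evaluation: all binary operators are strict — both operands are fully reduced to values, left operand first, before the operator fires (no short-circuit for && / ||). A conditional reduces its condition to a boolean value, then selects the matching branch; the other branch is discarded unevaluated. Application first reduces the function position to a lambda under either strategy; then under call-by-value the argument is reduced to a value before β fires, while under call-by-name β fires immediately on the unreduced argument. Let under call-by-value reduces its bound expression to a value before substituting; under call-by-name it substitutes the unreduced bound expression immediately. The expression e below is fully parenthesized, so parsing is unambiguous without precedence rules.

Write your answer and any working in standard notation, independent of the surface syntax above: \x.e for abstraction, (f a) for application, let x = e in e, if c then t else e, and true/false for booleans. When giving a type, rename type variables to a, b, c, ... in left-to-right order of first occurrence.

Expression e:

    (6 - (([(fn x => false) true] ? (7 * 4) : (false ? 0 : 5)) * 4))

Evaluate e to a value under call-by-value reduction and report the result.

Answer: -14

Trace:
step 0: (6 - ((if ((\x.false) true) then (7 * 4) else (if false then 0 else 5)) * 4))
step 1: [beta@1.0.0] (6 - ((if false then (7 * 4) else (if false then 0 else 5)) * 4))
step 2: [if@1.0] (6 - ((if false then 0 else 5) * 4))
step 3: [if@1.0] (6 - (5 * 4))
step 4: [delta@1] (6 - 20)
step 5: [delta@root] -14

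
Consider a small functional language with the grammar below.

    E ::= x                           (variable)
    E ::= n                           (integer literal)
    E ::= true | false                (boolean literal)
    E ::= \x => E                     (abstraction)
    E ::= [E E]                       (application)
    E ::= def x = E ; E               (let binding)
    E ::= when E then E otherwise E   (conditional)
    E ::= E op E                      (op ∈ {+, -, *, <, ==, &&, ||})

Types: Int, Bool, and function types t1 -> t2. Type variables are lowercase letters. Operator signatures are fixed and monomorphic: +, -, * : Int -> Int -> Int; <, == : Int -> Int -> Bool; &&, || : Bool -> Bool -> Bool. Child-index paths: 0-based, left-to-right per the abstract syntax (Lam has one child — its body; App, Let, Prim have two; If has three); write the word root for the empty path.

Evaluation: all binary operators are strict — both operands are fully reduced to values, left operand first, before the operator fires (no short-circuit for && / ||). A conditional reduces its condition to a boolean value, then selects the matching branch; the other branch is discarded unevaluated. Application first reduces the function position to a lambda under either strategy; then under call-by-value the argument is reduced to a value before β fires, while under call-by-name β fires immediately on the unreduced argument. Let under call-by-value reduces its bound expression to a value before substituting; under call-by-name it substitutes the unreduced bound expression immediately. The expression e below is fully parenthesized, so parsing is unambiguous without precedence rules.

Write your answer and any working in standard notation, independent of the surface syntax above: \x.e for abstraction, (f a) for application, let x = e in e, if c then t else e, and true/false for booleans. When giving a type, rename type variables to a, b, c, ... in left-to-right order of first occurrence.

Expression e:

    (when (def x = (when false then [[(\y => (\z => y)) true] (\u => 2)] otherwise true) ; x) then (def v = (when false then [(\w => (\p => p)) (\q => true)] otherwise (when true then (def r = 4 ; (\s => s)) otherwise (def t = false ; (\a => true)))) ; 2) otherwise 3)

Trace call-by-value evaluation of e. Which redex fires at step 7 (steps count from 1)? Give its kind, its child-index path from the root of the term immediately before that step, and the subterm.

Trace:
step 0: (if (let x = (if false then (((\y.(\z.y)) true) (\u.2)) else true) in x) then (let v = (if false then ((\w.(\p.p)) (\q.true)) else (if true then (let r = 4 in (\s.s)) else (let t = false in (\a.true)))) in 2) else 3)
step 1: [if@0.0] (if (let x = true in x) then (let v = (if false then ((\w.(\p.p)) (\q.true)) else (if true then (let r = 4 in (\s.s)) else (let t = false in (\a.true)))) in 2) else 3)
step 2: [let@0] (if true then (let v = (if false then ((\w.(\p.p)) (\q.true)) else (if true then (let r = 4 in (\s.s)) else (let t = false in (\a.true)))) in 2) else 3)
step 3: [if@root] (let v = (if false then ((\w.(\p.p)) (\q.true)) else (if true then (let r = 4 in (\s.s)) else (let t = false in (\a.true)))) in 2)
step 4: [if@0] (let v = (if true then (let r = 4 in (\s.s)) else (let t = false in (\a.true))) in 2)
step 5: [if@0] (let v = (let r = 4 in (\s.s)) in 2)
step 6: [let@0] (let v = (\s.s) in 2)
step 7: [let@root] 2

Answer: let at root : (let v = (\s.s) in 2)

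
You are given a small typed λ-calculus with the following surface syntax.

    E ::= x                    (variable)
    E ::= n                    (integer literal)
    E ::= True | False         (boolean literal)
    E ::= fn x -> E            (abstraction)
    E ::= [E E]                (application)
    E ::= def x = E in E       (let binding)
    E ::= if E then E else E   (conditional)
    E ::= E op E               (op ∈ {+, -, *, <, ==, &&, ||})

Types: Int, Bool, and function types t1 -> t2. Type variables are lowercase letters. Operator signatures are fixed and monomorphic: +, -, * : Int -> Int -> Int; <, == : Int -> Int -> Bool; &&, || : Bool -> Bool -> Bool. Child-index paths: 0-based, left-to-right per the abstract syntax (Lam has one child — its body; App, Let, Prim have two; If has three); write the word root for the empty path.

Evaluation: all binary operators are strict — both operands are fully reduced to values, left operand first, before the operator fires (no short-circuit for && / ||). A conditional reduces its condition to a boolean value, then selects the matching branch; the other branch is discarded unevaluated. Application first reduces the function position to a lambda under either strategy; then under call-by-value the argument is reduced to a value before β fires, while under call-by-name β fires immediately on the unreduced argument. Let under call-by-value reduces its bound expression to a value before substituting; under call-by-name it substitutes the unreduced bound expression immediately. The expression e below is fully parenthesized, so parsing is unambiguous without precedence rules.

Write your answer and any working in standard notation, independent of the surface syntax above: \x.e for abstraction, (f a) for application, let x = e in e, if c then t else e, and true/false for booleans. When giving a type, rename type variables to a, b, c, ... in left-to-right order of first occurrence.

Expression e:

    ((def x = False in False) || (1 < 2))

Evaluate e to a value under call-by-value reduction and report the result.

Derivation:
step 0: ((let x = false in false) || (1 < 2))
step 1: [let@0] (false || (1 < 2))
step 2: [delta@1] (false || true)
step 3: [delta@root] true

Answer: true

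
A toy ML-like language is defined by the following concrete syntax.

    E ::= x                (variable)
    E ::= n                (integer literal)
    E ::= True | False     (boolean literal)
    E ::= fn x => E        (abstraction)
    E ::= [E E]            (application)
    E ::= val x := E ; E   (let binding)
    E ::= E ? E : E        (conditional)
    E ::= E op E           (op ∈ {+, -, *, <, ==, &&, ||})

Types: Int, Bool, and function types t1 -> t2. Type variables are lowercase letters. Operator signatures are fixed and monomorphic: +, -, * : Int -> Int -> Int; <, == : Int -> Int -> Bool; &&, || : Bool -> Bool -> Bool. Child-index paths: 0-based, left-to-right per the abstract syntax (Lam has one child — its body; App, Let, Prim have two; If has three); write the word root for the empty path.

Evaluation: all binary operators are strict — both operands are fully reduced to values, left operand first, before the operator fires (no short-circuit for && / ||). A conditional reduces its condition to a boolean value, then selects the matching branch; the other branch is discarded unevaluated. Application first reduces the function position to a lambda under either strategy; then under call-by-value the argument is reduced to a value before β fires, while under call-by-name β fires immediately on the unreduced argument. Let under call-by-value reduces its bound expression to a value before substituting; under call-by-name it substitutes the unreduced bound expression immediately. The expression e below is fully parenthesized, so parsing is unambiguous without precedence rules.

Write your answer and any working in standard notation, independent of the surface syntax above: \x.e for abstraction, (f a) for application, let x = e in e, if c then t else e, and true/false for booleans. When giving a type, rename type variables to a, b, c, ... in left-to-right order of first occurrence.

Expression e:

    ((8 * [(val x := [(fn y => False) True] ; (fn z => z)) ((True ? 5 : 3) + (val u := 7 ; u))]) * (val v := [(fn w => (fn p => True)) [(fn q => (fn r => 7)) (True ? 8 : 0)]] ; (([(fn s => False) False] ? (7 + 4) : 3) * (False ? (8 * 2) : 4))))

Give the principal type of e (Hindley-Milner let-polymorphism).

Answer: Int

Trace:
  unify Int ~ Int
\y._ : a -> Bool
  unify a -> Bool ~ Bool -> b
  unify a ~ Bool
  unify Bool ~ b
_ _ : Bool
let x : Bool
z : c
\z._ : c -> c
  unify Bool ~ Bool
  unify Int ~ Int
  unify Int ~ Int
let u : Int
u : Int
  unify Int ~ Int
  unify c -> c ~ Int -> d
  unify c ~ Int
  unify Int ~ d
_ _ : Int
  unify Int ~ Int
  unify Int ~ Int
\p._ : f -> Bool
\w._ : e -> f -> Bool
\r._ : h -> Int
\q._ : g -> h -> Int
  unify Bool ~ Bool
  unify Int ~ Int
  unify g -> h -> Int ~ Int -> i
  unify g ~ Int
  unify h -> Int ~ i
_ _ : h -> Int
  unify e -> f -> Bool ~ (h -> Int) -> j
  unify e ~ h -> Int
  unify f -> Bool ~ j
_ _ : f -> Bool
let v : forall. f -> Bool
\s._ : k -> Bool
  unify k -> Bool ~ Bool -> l
  unify k ~ Bool
  unify Bool ~ l
_ _ : Bool
  unify Bool ~ Bool
  unify Int ~ Int
  unify Int ~ Int
  unify Int ~ Int
  unify Int ~ Int
  unify Bool ~ Bool
  unify Int ~ Int
  unify Int ~ Int
  unify Int ~ Int
  unify Int ~ Int
  unify Int ~ Int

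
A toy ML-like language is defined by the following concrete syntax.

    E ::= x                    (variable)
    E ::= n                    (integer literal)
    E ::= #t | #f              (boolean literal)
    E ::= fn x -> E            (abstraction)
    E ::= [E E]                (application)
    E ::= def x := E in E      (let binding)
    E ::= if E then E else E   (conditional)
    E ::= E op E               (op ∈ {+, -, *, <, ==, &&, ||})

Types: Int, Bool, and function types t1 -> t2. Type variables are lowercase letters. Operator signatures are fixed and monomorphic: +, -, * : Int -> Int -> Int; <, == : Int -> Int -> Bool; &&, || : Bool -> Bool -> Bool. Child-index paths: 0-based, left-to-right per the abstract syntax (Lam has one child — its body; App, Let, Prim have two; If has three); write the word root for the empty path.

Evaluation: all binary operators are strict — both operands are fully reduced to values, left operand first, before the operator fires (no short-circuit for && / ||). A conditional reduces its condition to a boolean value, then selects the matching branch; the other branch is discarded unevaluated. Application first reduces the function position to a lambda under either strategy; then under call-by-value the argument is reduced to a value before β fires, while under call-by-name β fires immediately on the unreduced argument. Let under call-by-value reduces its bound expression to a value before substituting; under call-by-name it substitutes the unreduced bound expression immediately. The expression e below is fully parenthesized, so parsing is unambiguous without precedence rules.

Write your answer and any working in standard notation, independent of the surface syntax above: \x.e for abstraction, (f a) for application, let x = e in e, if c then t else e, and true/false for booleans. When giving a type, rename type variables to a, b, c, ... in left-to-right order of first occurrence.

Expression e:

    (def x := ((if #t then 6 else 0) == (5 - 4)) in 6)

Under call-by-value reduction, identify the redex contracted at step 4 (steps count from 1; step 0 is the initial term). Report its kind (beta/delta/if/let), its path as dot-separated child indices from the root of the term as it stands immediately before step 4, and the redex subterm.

Working:
step 0: (let x = ((if true then 6 else 0) == (5 - 4)) in 6)
step 1: [if@0.0] (let x = (6 == (5 - 4)) in 6)
step 2: [delta@0.1] (let x = (6 == 1) in 6)
step 3: [delta@0] (let x = false in 6)
step 4: [let@root] 6

Answer: let at root : (let x = false in 6)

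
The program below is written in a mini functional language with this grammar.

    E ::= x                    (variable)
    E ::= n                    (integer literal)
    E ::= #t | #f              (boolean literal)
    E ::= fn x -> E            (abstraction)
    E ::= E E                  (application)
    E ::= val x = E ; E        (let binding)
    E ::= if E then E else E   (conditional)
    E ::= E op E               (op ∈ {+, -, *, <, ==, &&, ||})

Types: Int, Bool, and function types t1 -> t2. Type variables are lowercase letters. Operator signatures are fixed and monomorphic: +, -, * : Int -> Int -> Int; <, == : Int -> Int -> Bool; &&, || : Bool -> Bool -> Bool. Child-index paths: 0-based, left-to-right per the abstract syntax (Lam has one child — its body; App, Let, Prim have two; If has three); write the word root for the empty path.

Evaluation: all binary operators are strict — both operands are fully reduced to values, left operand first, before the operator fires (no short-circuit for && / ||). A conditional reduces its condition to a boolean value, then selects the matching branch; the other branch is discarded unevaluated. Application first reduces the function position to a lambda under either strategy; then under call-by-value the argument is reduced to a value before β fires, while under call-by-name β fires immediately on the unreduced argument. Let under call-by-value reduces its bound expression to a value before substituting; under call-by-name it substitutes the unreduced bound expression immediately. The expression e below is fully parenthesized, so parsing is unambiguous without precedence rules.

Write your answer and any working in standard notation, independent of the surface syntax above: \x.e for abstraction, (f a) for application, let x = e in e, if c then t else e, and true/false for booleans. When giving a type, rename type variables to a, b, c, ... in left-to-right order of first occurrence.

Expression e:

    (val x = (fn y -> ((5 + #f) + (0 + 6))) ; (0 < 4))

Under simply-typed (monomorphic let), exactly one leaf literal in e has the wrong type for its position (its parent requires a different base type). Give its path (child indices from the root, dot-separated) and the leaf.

Answer: 0.0.0.1 : false

Trace:
  unify Int ~ Int
  unify Bool ~ Int
  FAIL: mismatch Bool ~ Int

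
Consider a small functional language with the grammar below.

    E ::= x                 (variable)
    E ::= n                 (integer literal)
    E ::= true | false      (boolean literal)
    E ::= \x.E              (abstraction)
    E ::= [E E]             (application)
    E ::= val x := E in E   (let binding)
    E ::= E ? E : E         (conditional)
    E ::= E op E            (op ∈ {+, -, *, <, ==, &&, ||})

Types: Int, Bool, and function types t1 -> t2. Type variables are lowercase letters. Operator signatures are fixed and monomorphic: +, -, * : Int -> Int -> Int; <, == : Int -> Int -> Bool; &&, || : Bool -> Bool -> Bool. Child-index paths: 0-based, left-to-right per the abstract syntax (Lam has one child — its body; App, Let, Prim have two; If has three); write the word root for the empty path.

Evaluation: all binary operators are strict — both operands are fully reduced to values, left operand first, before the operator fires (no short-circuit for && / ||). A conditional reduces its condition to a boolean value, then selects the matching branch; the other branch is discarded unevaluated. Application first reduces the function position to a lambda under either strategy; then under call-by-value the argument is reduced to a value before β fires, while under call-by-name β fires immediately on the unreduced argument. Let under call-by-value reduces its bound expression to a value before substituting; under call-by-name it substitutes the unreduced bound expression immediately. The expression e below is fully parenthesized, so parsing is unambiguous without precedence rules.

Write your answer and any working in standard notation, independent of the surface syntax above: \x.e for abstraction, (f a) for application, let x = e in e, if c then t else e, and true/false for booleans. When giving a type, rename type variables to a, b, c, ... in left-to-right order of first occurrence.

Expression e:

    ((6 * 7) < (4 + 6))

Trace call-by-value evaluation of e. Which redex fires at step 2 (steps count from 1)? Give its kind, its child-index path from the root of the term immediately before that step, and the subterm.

Trace:
step 0: ((6 * 7) < (4 + 6))
step 1: [delta@0] (42 < (4 + 6))
step 2: [delta@1] (42 < 10)

Answer: delta at 1 : (4 + 6)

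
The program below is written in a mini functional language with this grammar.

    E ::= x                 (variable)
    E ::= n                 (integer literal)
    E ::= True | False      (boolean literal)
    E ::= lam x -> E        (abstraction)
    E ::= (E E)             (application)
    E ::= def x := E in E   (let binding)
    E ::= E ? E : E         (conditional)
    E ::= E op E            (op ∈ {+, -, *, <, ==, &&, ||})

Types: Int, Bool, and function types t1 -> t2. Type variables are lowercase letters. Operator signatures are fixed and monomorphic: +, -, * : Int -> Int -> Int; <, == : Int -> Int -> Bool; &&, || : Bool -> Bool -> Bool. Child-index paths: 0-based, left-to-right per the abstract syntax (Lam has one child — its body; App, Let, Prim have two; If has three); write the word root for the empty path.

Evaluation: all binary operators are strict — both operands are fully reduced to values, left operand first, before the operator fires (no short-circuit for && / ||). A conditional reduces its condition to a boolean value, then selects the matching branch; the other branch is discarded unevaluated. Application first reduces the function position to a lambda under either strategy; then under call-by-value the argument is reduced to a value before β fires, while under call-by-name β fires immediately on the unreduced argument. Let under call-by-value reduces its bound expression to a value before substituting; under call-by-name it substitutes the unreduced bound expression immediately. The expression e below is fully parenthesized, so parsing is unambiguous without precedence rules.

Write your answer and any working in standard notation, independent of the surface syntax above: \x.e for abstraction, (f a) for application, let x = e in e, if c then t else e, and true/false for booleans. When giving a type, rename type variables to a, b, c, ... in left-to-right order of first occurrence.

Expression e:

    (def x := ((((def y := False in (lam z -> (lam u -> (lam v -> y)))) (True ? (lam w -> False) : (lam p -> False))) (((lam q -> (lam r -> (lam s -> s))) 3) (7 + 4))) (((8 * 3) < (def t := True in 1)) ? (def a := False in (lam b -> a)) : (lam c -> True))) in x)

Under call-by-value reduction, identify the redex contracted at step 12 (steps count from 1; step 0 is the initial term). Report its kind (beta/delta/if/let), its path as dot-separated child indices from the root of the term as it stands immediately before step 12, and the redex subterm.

Working:
step 0: (let x = ((((let y = false in (\z.(\u.(\v.y)))) (if true then (\w.false) else (\p.false))) (((\q.(\r.(\s.s))) 3) (7 + 4))) (if ((8 * 3) < (let t = true in 1)) then (let a = false in (\b.a)) else (\c.true))) in x)
step 1: [let@0.0.0.0] (let x = ((((\z.(\u.(\v.false))) (if true then (\w.false) else (\p.false))) (((\q.(\r.(\s.s))) 3) (7 + 4))) (if ((8 * 3) < (let t = true in 1)) then (let a = false in (\b.a)) else (\c.true))) in x)
step 2: [if@0.0.0.1] (let x = ((((\z.(\u.(\v.false))) (\w.false)) (((\q.(\r.(\s.s))) 3) (7 + 4))) (if ((8 * 3) < (let t = true in 1)) then (let a = false in (\b.a)) else (\c.true))) in x)
step 3: [beta@0.0.0] (let x = (((\u.(\v.false)) (((\q.(\r.(\s.s))) 3) (7 + 4))) (if ((8 * 3) < (let t = true in 1)) then (let a = false in (\b.a)) else (\c.true))) in x)
step 4: [beta@0.0.1.0] (let x = (((\u.(\v.false)) ((\r.(\s.s)) (7 + 4))) (if ((8 * 3) < (let t = true in 1)) then (let a = false in (\b.a)) else (\c.true))) in x)
step 5: [delta@0.0.1.1] (let x = (((\u.(\v.false)) ((\r.(\s.s)) 11)) (if ((8 * 3) < (let t = true in 1)) then (let a = false in (\b.a)) else (\c.true))) in x)
step 6: [beta@0.0.1] (let x = (((\u.(\v.false)) (\s.s)) (if ((8 * 3) < (let t = true in 1)) then (let a = false in (\b.a)) else (\c.true))) in x)
step 7: [beta@0.0] (let x = ((\v.false) (if ((8 * 3) < (let t = true in 1)) then (let a = false in (\b.a)) else (\c.true))) in x)
step 8: [delta@0.1.0.0] (let x = ((\v.false) (if (24 < (let t = true in 1)) then (let a = false in (\b.a)) else (\c.true))) in x)
step 9: [let@0.1.0.1] (let x = ((\v.false) (if (24 < 1) then (let a = false in (\b.a)) else (\c.true))) in x)
step 10: [delta@0.1.0] (let x = ((\v.false) (if false then (let a = false in (\b.a)) else (\c.true))) in x)
step 11: [if@0.1] (let x = ((\v.false) (\c.true)) in x)
step 12: [beta@0] (let x = false in x)

Answer: beta at 0 : ((\v.false) (\c.true))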